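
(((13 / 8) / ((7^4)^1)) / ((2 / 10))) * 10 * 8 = 650 / 2401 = 0.27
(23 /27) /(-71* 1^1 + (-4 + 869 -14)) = 23 /21060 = 0.00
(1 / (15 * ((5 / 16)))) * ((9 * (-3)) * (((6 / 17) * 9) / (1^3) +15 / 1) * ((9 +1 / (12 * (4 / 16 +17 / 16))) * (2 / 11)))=-5646048 / 32725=-172.53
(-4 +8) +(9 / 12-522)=-2069 / 4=-517.25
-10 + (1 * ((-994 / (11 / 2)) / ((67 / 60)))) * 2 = -245930 / 737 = -333.69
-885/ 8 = -110.62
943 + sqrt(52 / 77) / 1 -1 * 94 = 2 * sqrt(1001) / 77 + 849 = 849.82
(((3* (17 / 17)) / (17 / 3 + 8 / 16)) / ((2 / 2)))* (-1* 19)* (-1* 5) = 46.22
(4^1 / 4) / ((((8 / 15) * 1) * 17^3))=15 / 39304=0.00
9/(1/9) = 81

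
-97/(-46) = 97/46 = 2.11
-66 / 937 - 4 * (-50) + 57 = 240743 / 937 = 256.93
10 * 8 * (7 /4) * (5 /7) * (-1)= -100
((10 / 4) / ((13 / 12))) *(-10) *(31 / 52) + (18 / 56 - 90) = -489459 / 4732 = -103.44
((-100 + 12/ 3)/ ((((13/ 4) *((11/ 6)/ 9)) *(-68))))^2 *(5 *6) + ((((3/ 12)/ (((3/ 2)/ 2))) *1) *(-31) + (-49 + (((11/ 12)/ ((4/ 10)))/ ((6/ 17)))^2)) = 14613157441009/ 122544804096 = 119.25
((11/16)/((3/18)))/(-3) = -11/8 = -1.38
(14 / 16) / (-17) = -7 / 136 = -0.05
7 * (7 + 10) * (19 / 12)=188.42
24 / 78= 4 / 13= 0.31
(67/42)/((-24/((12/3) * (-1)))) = 0.27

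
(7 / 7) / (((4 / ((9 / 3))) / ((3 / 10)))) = 9 / 40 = 0.22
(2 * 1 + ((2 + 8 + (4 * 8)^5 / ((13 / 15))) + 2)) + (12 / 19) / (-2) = 9563016500 / 247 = 38716665.99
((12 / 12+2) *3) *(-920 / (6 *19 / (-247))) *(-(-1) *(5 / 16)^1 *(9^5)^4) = 272635647919351628362425 / 4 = 68158911979837907090606.25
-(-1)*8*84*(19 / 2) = 6384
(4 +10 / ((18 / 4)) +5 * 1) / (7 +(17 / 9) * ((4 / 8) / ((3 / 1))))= 606 / 395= 1.53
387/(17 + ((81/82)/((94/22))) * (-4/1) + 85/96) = 71591904/3137587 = 22.82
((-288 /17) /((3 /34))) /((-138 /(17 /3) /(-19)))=-10336 /69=-149.80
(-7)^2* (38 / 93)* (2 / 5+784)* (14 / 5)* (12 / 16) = 25559674 / 775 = 32980.22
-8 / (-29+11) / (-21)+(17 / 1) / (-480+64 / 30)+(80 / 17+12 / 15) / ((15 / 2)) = 55716307 / 82252800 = 0.68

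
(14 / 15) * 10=28 / 3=9.33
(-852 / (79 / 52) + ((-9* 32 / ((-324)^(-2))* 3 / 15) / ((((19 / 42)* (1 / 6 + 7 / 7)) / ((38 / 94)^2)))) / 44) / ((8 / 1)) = -51725187534 / 9598105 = -5389.10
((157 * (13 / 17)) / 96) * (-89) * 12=-1335.65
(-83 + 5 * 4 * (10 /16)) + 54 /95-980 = -199487 /190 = -1049.93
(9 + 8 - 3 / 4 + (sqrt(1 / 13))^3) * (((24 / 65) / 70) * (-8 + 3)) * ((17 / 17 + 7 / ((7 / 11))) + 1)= -39 / 7 - 12 * sqrt(13) / 5915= -5.58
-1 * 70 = -70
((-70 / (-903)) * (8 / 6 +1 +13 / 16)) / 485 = 151 / 300312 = 0.00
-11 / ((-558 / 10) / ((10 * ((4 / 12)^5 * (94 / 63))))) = 51700 / 4271211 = 0.01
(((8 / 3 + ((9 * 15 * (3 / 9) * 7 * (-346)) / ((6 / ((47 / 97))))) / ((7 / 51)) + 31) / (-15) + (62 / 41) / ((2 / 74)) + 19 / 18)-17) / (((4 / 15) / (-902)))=-14588127.81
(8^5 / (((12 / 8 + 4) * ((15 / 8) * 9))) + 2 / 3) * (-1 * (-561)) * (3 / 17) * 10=1050556 / 3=350185.33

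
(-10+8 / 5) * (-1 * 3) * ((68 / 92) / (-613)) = -2142 / 70495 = -0.03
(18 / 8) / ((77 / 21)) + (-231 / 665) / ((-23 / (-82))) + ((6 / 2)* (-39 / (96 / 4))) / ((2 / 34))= -16055343 / 192280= -83.50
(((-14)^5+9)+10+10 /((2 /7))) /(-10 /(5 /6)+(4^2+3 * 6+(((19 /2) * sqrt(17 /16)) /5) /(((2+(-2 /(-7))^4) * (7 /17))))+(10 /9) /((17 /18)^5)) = -20804.34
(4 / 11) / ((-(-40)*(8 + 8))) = 1 / 1760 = 0.00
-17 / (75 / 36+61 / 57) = -3876 / 719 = -5.39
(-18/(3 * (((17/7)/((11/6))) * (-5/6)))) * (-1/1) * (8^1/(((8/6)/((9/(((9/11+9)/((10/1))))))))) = -5082/17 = -298.94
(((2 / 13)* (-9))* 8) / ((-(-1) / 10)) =-1440 / 13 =-110.77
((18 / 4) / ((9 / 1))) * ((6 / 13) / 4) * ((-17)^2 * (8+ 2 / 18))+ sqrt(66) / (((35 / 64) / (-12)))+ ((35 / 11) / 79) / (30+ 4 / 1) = 311668711 / 2304588 -768 * sqrt(66) / 35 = -43.03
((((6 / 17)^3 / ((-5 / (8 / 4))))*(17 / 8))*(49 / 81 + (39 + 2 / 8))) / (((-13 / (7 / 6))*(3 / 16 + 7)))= 361564 / 19442475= 0.02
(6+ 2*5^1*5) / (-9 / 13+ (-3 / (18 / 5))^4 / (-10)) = -1886976 / 24953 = -75.62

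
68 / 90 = 34 / 45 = 0.76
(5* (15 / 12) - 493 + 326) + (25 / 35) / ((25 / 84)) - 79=-4747 / 20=-237.35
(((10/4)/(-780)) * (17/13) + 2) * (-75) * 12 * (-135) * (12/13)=491771250/2197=223837.62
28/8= 7/2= 3.50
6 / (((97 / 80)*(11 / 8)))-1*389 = -411223 / 1067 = -385.40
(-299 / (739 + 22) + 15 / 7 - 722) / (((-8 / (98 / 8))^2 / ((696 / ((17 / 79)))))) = -2261238986727 / 413984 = -5462141.02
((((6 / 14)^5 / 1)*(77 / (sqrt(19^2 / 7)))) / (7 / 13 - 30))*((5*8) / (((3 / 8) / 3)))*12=-133436160*sqrt(7) / 17472077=-20.21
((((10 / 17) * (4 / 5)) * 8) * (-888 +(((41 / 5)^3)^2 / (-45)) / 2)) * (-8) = 128477.42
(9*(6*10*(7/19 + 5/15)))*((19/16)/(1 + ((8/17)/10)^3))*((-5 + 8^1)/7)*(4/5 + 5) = 4808598750/4299323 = 1118.45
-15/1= -15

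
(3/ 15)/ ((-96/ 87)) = -29/ 160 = -0.18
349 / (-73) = -349 / 73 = -4.78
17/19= 0.89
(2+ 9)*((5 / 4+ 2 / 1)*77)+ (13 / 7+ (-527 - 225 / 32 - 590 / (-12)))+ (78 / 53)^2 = 4288563451 / 1887648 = 2271.91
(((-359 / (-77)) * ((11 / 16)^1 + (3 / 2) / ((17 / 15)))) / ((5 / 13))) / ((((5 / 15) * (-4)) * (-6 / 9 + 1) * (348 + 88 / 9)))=-206780769 / 1348793600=-0.15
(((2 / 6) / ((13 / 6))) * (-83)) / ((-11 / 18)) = 2988 / 143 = 20.90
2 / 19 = 0.11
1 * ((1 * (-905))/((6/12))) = -1810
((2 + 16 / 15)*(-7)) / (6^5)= -161 / 58320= -0.00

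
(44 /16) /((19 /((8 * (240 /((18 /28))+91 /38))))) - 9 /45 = 2354732 /5415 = 434.85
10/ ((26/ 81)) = 405/ 13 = 31.15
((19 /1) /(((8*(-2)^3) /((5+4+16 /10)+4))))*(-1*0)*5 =0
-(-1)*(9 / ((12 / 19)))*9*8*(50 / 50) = 1026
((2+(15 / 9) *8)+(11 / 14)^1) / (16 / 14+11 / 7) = 677 / 114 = 5.94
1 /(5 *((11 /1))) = 1 /55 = 0.02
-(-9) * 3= 27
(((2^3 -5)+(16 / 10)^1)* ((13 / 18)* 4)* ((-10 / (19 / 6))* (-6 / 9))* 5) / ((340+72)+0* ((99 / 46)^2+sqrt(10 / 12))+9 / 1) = 0.33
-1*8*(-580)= 4640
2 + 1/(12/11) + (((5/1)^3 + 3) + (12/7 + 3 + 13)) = 12485/84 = 148.63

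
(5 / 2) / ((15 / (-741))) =-247 / 2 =-123.50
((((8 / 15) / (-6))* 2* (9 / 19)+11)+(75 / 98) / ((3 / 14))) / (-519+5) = -4817 / 170905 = -0.03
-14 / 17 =-0.82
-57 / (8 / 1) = -57 / 8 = -7.12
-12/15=-4/5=-0.80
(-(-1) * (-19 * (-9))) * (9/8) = 1539/8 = 192.38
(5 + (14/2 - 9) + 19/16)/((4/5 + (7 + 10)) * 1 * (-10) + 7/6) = -201/8488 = -0.02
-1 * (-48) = 48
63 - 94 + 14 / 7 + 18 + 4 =-7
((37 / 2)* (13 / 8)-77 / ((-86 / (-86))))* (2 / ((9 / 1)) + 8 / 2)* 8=-14269 / 9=-1585.44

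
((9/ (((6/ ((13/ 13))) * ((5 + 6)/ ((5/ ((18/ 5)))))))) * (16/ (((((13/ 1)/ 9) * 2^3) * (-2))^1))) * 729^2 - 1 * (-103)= -39799159/ 572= -69578.95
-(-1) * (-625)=-625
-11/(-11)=1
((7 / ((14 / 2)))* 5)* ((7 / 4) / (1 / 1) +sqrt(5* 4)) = 31.11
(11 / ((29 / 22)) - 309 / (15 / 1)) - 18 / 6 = -2212 / 145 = -15.26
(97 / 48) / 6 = 97 / 288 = 0.34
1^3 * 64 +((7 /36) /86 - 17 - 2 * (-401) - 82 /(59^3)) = 539840706797 /635853384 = 849.00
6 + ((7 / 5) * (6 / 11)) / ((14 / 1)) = 333 / 55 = 6.05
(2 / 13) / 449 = 2 / 5837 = 0.00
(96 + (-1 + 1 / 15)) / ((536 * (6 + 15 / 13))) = 299 / 12060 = 0.02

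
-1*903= -903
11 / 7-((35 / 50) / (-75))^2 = 6187157 / 3937500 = 1.57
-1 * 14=-14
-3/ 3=-1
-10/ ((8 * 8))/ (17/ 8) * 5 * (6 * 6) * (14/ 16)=-11.58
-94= -94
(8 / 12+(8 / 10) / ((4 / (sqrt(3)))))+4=sqrt(3) / 5+14 / 3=5.01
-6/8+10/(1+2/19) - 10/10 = 613/84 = 7.30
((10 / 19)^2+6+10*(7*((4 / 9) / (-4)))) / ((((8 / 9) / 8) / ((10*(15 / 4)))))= -182850 / 361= -506.51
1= 1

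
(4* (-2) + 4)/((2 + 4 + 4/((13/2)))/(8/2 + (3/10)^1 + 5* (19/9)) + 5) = -69524/94645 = -0.73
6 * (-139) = -834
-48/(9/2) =-32/3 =-10.67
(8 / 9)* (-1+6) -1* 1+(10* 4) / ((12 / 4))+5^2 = 376 / 9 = 41.78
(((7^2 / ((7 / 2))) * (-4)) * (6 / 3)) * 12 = -1344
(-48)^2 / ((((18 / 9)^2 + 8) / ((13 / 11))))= 2496 / 11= 226.91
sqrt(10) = 3.16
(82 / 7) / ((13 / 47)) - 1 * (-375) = 37979 / 91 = 417.35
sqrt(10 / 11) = sqrt(110) / 11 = 0.95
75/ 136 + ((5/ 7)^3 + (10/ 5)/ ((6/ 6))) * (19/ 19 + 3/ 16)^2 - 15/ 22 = 52607857/ 16420096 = 3.20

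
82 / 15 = 5.47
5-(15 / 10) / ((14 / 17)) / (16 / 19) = 1271 / 448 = 2.84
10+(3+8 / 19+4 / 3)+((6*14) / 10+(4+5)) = 9164 / 285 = 32.15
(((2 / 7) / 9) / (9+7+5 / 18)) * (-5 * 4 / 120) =-2 / 6153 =-0.00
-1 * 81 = -81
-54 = -54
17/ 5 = 3.40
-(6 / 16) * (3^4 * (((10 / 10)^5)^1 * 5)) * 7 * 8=-8505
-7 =-7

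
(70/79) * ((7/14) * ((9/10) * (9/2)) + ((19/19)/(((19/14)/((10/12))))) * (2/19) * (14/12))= 1910783/1026684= 1.86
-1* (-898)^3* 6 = 4344904752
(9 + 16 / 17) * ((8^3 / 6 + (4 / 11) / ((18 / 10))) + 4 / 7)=10084568 / 11781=856.00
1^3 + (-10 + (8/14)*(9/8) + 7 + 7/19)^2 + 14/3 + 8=3740519/212268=17.62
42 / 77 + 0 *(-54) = 6 / 11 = 0.55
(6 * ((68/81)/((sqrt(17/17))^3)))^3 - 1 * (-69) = 3873583/19683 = 196.80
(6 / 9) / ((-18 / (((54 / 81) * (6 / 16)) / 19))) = -1 / 2052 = -0.00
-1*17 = -17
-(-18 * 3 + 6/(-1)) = 60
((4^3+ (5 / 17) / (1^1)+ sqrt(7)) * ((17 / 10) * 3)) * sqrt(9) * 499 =76347 * sqrt(7) / 10+ 4908663 / 10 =511065.82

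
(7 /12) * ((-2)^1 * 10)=-11.67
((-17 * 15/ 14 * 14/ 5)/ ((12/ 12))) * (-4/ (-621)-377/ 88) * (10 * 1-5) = 19870025/ 18216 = 1090.80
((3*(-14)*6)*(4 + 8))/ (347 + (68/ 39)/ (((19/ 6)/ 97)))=-27664/ 3663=-7.55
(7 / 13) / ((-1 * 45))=-7 / 585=-0.01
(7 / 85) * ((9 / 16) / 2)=63 / 2720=0.02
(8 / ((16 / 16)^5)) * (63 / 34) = 252 / 17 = 14.82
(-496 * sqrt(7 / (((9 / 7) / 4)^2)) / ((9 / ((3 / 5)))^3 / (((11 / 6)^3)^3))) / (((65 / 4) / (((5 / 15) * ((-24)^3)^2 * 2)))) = -134132439173562368 * sqrt(7) / 159924375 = -2219055580.49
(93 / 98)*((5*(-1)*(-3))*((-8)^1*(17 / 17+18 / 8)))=-18135 / 49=-370.10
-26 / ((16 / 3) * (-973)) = 39 / 7784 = 0.01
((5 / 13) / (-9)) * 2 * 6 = -0.51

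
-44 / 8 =-11 / 2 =-5.50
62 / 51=1.22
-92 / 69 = -4 / 3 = -1.33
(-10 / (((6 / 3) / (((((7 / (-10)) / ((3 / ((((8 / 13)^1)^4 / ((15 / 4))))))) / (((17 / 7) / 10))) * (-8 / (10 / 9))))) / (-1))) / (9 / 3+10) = 3211264 / 31559905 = 0.10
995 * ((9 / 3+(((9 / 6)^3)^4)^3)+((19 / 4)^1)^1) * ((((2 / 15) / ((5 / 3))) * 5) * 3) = 2607901557.94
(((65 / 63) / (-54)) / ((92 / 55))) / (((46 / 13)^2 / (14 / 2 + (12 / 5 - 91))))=2054195 / 27594756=0.07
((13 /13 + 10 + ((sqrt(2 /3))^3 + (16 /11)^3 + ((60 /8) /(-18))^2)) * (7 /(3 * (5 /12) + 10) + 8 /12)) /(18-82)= -79210687 /275996160-29 * sqrt(6) /6480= -0.30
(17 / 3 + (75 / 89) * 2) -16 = -2309 / 267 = -8.65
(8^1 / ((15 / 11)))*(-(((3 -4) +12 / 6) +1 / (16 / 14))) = -11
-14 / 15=-0.93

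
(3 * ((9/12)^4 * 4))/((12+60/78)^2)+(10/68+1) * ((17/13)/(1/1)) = 2686443/1763584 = 1.52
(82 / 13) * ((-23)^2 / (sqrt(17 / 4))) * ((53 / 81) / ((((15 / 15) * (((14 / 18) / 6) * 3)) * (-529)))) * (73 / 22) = -634516 * sqrt(17) / 153153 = -17.08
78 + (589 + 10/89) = 59373/89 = 667.11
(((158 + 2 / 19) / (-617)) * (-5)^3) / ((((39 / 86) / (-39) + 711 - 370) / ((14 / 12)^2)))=15823570 / 123759711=0.13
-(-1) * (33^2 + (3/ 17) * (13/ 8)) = 148143/ 136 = 1089.29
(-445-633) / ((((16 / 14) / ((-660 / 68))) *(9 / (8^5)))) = 1699962880 / 51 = 33332605.49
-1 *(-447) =447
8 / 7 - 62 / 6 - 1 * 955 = -20248 / 21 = -964.19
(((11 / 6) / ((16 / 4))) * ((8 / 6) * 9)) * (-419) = -4609 / 2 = -2304.50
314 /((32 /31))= 4867 /16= 304.19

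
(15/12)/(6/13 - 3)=-65/132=-0.49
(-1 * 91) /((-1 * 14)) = 13 /2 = 6.50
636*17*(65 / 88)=175695 / 22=7986.14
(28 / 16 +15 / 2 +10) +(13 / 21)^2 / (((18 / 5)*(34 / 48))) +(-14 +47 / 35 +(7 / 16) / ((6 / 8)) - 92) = -19043923 / 224910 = -84.67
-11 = -11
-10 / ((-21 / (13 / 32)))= 65 / 336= 0.19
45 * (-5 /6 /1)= -75 /2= -37.50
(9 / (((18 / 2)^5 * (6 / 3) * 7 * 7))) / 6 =1 / 3857868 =0.00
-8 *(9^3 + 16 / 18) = -52552 / 9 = -5839.11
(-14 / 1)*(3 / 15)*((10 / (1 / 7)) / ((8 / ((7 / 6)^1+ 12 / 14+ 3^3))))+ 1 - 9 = -719.08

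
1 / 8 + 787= 6297 / 8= 787.12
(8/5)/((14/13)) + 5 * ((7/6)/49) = 337/210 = 1.60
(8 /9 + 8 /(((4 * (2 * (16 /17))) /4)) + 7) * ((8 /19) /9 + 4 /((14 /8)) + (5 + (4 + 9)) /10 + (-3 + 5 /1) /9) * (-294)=-4196143 /270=-15541.27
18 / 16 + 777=6225 / 8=778.12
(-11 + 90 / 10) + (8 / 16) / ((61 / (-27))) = -2.22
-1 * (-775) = 775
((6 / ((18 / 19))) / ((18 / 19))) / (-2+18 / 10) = -1805 / 54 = -33.43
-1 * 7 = -7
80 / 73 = 1.10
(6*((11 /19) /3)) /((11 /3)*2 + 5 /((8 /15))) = 528 /7619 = 0.07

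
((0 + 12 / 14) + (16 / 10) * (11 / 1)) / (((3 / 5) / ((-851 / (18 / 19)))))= -5222587 / 189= -27632.74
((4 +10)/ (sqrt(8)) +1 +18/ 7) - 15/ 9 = 40/ 21 +7* sqrt(2)/ 2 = 6.85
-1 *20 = -20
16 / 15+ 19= 301 / 15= 20.07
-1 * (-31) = 31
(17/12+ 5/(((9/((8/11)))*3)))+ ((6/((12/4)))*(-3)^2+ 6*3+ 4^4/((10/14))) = 2351951/5940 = 395.95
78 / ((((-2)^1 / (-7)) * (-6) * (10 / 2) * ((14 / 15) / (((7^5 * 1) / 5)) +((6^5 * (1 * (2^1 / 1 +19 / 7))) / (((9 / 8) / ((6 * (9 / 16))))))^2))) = -655473 / 871164616734740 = -0.00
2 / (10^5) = 1 / 50000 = 0.00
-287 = -287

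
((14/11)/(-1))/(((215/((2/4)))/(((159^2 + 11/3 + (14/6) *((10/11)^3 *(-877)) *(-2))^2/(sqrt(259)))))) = -1424802640847364 *sqrt(259)/155020445305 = -147916.16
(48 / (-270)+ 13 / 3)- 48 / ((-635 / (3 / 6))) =4793 / 1143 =4.19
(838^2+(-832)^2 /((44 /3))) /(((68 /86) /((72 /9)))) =1417942544 /187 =7582580.45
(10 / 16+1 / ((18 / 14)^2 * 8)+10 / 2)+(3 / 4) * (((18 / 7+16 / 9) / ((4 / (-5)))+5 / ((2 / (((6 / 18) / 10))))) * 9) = -276091 / 9072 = -30.43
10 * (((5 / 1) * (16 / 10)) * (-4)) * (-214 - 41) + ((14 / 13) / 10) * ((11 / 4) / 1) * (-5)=4243123 / 52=81598.52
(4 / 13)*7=28 / 13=2.15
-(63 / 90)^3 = -343 / 1000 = -0.34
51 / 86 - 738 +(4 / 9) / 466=-132985277 / 180342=-737.41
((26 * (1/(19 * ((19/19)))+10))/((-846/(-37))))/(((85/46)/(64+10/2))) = 97199518/227715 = 426.85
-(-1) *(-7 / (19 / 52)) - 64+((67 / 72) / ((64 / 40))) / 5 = -908807 / 10944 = -83.04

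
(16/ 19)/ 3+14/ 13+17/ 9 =7217/ 2223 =3.25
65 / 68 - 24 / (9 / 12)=-2111 / 68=-31.04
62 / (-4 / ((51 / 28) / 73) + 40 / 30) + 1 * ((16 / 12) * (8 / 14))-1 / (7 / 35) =-394007 / 85134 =-4.63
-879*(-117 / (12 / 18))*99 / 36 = 3393819 / 8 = 424227.38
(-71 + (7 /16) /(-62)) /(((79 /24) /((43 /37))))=-9086631 /362452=-25.07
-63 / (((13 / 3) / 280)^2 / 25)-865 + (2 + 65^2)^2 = 1908146216 / 169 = 11290806.01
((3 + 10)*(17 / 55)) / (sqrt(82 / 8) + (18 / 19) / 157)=-47465496 / 20065570415 + 3933043738*sqrt(41) / 20065570415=1.25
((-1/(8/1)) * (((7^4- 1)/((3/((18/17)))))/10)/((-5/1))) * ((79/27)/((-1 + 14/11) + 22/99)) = 10428/833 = 12.52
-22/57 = -0.39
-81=-81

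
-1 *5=-5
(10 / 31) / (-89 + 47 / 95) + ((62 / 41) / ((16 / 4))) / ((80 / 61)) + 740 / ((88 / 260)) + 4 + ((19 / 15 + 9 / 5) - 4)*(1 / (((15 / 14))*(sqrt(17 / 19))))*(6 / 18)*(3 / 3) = 5150312536221 / 2351044960 - 196*sqrt(323) / 11475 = 2190.34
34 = 34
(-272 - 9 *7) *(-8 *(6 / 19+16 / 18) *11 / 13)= 6072880 / 2223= 2731.84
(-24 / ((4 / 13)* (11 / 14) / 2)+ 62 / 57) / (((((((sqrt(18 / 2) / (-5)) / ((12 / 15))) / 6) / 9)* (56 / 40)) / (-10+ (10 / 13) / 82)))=-79112034000 / 779779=-101454.43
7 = 7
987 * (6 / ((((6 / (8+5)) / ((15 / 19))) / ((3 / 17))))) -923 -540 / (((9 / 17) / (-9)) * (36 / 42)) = 3738596 / 323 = 11574.60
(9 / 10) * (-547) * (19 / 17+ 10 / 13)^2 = -856055547 / 488410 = -1752.74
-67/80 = -0.84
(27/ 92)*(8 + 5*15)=24.36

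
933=933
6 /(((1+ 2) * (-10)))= -1 /5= -0.20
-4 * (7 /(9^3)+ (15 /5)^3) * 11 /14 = -84.89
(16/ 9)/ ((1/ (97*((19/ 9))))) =29488/ 81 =364.05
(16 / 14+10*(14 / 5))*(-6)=-1224 / 7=-174.86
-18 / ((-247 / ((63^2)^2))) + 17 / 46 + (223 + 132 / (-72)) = 19568953204 / 17043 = 1148210.60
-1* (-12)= 12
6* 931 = 5586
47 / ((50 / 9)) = 423 / 50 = 8.46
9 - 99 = -90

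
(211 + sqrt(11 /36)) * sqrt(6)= sqrt(6) * (sqrt(11) + 1266) /6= 518.20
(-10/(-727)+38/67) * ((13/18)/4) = 5109/48709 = 0.10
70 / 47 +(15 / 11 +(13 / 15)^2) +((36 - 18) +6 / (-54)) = 277797 / 12925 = 21.49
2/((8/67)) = 67/4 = 16.75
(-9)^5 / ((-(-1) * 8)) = -59049 / 8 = -7381.12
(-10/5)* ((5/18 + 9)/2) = -167/18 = -9.28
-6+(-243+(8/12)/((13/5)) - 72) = -12509/39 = -320.74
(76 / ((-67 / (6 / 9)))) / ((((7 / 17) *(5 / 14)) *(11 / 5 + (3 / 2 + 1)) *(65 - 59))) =-5168 / 28341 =-0.18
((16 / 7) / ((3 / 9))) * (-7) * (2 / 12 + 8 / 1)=-392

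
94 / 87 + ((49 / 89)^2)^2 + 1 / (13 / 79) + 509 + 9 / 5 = 183807698208464 / 354807372855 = 518.05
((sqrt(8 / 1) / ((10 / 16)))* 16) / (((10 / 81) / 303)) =177710.30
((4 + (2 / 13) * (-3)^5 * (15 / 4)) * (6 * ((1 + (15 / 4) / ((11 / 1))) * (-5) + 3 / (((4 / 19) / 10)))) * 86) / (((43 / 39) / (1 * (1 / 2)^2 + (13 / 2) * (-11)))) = 54268923375 / 88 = 616692311.08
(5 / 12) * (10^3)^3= 1250000000 / 3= 416666666.67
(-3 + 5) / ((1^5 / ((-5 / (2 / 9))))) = -45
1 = 1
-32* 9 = -288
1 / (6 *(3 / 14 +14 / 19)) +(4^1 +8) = 9241 / 759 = 12.18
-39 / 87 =-13 / 29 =-0.45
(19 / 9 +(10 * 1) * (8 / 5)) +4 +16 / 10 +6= 1337 / 45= 29.71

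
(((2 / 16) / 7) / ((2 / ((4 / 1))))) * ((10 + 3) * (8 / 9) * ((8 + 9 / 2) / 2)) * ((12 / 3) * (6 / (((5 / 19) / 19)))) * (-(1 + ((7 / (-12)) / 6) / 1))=-1525225 / 378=-4034.99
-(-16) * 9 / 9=16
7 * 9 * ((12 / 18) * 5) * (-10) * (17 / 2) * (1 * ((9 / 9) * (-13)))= 232050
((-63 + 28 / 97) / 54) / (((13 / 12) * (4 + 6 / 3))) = -6083 / 34047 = -0.18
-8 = -8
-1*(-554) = 554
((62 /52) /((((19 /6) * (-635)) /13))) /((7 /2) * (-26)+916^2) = -31 /3374037575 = -0.00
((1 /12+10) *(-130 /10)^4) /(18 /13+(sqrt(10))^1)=-134779359 /2732+584043889 *sqrt(10) /16392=63337.77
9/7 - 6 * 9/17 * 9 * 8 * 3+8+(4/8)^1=-676.33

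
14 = 14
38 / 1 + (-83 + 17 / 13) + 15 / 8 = -4349 / 104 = -41.82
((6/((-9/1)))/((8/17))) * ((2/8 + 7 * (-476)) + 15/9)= 679337/144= 4717.62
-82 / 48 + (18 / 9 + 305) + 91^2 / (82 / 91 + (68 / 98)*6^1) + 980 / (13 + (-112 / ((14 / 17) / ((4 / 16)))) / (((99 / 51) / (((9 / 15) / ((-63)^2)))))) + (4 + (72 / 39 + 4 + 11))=2908119864387779 / 1427866608792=2036.69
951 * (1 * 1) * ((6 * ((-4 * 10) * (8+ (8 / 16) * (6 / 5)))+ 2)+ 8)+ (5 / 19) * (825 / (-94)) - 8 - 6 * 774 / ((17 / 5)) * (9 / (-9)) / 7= -415114859263 / 212534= -1953169.18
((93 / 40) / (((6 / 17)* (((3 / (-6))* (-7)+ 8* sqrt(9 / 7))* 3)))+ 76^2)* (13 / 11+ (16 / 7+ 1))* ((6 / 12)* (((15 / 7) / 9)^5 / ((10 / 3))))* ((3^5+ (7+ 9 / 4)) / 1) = 2858118625* sqrt(7) / 205562332899+ 7371356374667375 / 9866991979152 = 747.11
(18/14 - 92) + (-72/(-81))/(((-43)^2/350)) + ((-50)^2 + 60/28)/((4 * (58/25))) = 4839672955/27024984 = 179.08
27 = 27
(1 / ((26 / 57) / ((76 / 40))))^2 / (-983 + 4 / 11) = -1433531 / 81187600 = -0.02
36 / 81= 4 / 9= 0.44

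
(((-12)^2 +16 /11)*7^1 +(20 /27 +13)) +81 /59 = 18106436 /17523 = 1033.30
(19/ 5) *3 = 57/ 5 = 11.40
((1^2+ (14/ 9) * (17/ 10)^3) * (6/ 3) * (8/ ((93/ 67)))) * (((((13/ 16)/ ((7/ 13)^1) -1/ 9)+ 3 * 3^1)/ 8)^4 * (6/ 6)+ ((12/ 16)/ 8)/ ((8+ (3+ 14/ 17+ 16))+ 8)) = 912705952722435457098589/ 3207565650243354624000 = 284.55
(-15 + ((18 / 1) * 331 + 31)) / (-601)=-5974 / 601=-9.94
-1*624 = -624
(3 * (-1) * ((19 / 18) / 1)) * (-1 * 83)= 1577 / 6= 262.83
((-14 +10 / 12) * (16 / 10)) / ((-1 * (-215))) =-316 / 3225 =-0.10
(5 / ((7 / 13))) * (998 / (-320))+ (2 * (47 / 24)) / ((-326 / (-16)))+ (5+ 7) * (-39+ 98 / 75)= -1317410263 / 2738400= -481.09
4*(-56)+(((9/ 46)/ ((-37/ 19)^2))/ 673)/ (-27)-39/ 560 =-7976982835267/ 35600461680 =-224.07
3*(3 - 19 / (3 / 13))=-238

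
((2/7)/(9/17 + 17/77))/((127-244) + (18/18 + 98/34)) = -3179/944193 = -0.00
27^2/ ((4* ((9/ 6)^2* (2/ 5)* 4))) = 405/ 8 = 50.62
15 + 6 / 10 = 78 / 5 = 15.60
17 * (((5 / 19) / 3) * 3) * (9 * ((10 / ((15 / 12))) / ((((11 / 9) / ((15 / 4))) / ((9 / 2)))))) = 929475 / 209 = 4447.25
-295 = -295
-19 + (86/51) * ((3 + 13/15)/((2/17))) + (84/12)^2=85.42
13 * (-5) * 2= -130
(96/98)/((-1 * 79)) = -48/3871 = -0.01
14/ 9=1.56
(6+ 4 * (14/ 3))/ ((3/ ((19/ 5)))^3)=507566/ 10125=50.13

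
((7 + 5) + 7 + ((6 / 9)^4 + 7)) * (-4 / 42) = -4244 / 1701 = -2.50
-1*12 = -12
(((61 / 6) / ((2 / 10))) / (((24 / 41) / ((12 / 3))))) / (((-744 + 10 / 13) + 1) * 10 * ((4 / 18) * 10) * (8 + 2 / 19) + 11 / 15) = -15443675 / 5943751396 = -0.00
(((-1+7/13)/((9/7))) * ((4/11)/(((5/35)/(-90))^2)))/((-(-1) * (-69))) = 2469600/3289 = 750.87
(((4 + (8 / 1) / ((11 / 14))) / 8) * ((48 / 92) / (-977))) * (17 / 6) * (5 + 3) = -5304 / 247181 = -0.02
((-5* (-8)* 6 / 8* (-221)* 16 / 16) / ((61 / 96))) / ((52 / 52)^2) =-636480 / 61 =-10434.10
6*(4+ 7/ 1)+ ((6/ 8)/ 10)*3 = 2649/ 40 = 66.22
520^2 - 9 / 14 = 3785591 / 14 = 270399.36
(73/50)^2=5329/2500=2.13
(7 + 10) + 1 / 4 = 17.25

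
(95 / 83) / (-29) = -95 / 2407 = -0.04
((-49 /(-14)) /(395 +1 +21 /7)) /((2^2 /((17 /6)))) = 17 /2736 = 0.01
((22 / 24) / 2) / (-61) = -11 / 1464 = -0.01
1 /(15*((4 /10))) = 1 /6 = 0.17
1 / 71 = 0.01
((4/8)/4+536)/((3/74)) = 158693/12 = 13224.42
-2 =-2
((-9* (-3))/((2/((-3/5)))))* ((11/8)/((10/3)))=-2673/800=-3.34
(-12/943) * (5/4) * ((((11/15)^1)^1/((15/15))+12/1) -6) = -101/943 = -0.11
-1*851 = -851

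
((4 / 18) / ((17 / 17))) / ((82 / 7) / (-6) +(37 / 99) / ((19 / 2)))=-0.12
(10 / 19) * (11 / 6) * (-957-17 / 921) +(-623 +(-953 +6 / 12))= -262373587 / 104994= -2498.94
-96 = -96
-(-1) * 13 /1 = 13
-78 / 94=-0.83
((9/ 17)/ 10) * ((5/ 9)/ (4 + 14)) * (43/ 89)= 43/ 54468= 0.00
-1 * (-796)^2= -633616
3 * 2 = 6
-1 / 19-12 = -229 / 19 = -12.05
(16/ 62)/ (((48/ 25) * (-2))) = -25/ 372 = -0.07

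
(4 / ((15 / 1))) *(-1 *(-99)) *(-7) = -924 / 5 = -184.80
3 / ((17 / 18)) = 54 / 17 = 3.18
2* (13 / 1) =26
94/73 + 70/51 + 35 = 140209/3723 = 37.66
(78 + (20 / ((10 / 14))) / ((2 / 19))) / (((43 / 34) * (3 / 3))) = 272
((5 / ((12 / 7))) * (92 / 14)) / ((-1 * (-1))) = 115 / 6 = 19.17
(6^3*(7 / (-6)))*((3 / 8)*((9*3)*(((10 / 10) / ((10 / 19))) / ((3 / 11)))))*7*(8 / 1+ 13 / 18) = -43411599 / 40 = -1085289.98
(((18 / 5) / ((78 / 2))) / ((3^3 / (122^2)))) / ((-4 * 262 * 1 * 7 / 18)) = -7442 / 59605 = -0.12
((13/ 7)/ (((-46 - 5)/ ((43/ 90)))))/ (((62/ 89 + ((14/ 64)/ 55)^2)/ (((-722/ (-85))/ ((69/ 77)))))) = -24478625526784/ 103404058431327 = -0.24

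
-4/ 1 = -4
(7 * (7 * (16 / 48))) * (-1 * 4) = -196 / 3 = -65.33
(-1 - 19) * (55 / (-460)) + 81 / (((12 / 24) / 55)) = 204985 / 23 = 8912.39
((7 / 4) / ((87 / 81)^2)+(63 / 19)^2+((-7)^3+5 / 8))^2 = 108809.99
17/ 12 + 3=53/ 12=4.42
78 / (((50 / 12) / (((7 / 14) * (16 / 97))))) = 3744 / 2425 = 1.54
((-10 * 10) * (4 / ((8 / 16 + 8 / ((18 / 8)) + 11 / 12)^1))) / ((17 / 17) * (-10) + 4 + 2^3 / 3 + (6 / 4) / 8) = 691200 / 27029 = 25.57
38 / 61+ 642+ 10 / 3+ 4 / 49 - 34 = 5488144 / 8967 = 612.04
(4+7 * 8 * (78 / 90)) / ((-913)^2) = 788 / 12503535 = 0.00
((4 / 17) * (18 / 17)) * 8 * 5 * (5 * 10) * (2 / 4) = 72000 / 289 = 249.13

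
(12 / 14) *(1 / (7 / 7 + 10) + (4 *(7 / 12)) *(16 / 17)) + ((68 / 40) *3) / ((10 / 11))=990949 / 130900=7.57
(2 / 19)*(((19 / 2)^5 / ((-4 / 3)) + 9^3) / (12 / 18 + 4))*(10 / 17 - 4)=91163385 / 20672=4409.99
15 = 15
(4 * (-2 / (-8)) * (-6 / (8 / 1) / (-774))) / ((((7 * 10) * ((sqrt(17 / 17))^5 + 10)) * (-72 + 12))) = -1 / 47678400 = -0.00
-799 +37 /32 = -25531 /32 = -797.84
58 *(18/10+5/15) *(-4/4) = -1856/15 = -123.73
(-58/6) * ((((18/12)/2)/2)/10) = -29/80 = -0.36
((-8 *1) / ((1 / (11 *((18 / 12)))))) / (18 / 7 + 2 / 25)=-5775 / 116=-49.78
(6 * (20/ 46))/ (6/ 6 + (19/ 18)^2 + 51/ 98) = 952560/ 962021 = 0.99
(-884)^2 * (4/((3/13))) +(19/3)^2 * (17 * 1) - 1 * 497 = 121908800/9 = 13545422.22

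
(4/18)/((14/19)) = 19/63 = 0.30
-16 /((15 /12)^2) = -256 /25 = -10.24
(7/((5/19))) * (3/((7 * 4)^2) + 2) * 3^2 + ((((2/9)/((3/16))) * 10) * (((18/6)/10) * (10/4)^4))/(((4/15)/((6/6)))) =1680923/1680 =1000.55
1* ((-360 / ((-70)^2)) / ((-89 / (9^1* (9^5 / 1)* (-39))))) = -17109.45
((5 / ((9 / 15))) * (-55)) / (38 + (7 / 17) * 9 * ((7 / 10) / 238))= -722500 / 59919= -12.06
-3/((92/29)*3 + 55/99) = -0.30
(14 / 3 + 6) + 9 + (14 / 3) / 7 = 61 / 3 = 20.33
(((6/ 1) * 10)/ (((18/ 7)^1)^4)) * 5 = 60025/ 8748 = 6.86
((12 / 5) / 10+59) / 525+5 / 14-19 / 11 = -363043 / 288750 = -1.26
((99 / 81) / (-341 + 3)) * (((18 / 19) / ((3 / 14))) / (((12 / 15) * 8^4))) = -385 / 78913536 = -0.00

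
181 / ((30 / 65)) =2353 / 6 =392.17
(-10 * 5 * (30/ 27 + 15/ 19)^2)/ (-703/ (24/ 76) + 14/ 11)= 116187500/ 1431278721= 0.08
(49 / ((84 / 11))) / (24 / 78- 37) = -1001 / 5724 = -0.17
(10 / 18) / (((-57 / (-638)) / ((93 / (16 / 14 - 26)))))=-23.27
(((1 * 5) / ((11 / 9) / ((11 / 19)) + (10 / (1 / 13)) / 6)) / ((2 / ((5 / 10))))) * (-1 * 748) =-8415 / 214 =-39.32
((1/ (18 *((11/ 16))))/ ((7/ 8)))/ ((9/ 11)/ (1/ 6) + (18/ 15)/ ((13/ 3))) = 1040/ 58401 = 0.02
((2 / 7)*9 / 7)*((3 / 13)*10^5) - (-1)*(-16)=5389808 / 637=8461.24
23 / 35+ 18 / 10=86 / 35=2.46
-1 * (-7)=7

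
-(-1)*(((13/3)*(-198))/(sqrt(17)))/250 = -429*sqrt(17)/2125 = -0.83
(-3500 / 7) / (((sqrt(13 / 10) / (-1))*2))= 250*sqrt(130) / 13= 219.26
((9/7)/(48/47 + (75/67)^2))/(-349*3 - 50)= -632949/1228248371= -0.00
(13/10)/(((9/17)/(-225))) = -1105/2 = -552.50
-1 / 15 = -0.07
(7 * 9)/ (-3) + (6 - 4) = -19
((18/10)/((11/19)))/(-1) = -171/55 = -3.11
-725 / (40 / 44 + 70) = -1595 / 156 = -10.22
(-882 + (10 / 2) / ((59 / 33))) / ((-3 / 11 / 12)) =2282412 / 59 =38684.95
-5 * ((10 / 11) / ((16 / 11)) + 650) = -26025 / 8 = -3253.12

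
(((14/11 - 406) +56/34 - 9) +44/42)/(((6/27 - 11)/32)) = 154956000/126973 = 1220.39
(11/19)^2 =121/361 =0.34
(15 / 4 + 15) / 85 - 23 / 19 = -1279 / 1292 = -0.99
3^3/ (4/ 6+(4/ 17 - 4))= -1377/ 158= -8.72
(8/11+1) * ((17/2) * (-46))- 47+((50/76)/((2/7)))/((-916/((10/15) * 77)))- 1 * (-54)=-767873473/1148664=-668.49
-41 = -41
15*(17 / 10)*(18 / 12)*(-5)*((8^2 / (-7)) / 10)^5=1283457024 / 10504375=122.18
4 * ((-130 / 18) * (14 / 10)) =-364 / 9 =-40.44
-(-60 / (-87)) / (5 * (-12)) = 1 / 87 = 0.01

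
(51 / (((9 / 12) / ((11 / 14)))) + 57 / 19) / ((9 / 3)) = 395 / 21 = 18.81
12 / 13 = 0.92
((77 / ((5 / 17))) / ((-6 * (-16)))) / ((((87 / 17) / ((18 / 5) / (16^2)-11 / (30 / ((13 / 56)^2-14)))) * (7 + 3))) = 191696879 / 701568000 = 0.27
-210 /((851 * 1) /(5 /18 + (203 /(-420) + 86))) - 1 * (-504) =2465323 /5106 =482.83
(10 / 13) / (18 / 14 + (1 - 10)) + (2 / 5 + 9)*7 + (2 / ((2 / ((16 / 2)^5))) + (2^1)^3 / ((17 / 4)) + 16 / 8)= 979709278 / 29835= 32837.58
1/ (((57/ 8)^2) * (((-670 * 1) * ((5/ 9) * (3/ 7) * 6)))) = -112/ 5442075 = -0.00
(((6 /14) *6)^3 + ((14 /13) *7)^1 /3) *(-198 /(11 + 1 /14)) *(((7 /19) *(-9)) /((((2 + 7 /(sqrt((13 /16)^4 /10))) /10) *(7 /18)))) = -4088287309392 /76958808913 + 3096454293504 *sqrt(10) /10994115559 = 837.52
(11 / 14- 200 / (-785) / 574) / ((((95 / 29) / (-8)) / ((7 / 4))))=-2054563 / 611515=-3.36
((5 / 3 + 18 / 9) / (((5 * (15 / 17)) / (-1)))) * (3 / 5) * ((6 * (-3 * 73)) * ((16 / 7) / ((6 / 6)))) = 1497.71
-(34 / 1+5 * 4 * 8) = -194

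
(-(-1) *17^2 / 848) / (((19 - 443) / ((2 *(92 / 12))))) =-6647 / 539328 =-0.01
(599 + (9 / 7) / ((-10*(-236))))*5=9895489 / 3304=2995.00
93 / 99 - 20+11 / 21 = -4282 / 231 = -18.54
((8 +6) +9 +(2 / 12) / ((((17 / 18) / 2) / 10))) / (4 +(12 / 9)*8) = 123 / 68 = 1.81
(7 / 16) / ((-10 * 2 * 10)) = -7 / 3200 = -0.00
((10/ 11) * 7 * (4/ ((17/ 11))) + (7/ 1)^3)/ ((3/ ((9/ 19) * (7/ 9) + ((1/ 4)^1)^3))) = 46.02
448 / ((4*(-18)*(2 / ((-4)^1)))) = 112 / 9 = 12.44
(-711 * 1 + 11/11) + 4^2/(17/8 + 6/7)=-117674/167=-704.63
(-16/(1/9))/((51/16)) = -768/17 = -45.18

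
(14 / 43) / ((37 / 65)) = 910 / 1591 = 0.57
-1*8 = -8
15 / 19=0.79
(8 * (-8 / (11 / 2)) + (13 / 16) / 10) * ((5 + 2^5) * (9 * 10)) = -38478.53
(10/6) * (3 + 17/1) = 100/3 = 33.33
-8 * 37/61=-296/61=-4.85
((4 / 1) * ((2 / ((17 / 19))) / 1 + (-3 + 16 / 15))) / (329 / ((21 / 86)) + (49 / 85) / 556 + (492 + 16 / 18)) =73392 / 111817223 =0.00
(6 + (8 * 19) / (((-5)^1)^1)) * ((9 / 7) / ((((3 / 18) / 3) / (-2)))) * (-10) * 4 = -45174.86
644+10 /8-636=37 /4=9.25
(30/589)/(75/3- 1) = 5/2356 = 0.00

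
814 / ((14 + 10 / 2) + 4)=814 / 23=35.39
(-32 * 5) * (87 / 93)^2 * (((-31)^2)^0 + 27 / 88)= -1934300 / 10571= -182.98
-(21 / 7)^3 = -27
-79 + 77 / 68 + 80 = 145 / 68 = 2.13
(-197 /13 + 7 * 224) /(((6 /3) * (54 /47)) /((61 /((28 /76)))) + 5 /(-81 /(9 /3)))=-9064.71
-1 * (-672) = 672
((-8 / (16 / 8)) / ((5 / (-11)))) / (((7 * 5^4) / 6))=264 / 21875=0.01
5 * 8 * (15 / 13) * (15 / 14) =4500 / 91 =49.45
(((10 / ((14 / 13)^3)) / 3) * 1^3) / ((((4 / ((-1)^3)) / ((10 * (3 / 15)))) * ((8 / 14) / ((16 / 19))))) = -10985 / 5586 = -1.97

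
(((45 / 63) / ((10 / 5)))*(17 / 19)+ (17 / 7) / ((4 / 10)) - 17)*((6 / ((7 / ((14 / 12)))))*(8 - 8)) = 0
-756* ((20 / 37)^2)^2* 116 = -14031360000 / 1874161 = -7486.74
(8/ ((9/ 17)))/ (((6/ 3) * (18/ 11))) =374/ 81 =4.62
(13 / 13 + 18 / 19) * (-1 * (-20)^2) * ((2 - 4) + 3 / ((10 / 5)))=7400 / 19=389.47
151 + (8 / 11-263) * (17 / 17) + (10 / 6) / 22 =-7339 / 66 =-111.20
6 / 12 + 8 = 17 / 2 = 8.50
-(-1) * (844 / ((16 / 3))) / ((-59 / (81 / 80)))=-51273 / 18880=-2.72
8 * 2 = 16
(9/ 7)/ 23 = 0.06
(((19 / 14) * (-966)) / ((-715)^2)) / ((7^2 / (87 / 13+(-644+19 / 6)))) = 21615331 / 651300650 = 0.03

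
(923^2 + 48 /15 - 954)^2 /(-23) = -31485386820.66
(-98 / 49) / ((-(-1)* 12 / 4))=-2 / 3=-0.67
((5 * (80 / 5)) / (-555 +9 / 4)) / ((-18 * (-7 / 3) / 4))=-640 / 46431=-0.01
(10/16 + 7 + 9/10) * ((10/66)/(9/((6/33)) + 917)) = 31/23196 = 0.00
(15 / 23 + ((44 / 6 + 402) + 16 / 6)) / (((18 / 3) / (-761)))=-7222651 / 138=-52338.05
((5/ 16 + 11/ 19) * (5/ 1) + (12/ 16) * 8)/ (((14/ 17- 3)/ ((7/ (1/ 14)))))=-2648107/ 5624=-470.86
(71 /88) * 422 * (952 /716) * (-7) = -12479173 /3938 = -3168.91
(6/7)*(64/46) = 1.19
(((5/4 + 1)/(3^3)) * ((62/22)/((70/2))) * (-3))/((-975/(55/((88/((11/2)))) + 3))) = 3193/24024000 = 0.00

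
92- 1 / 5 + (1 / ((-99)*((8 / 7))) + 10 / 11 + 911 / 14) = 4373431 / 27720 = 157.77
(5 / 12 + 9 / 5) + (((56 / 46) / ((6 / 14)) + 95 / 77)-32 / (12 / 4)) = -464957 / 106260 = -4.38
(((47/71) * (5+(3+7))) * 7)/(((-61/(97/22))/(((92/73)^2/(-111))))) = 675279080/9393518893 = 0.07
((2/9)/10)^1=1/45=0.02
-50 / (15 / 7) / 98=-5 / 21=-0.24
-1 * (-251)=251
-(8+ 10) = -18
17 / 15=1.13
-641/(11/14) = -8974/11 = -815.82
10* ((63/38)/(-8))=-315/152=-2.07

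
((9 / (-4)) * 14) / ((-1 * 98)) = 9 / 28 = 0.32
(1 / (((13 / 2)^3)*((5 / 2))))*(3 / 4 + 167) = 2684 / 10985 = 0.24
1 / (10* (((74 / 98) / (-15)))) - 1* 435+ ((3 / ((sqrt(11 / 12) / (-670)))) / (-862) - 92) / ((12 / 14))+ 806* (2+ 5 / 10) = 2345* sqrt(33) / 4741+ 326491 / 222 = 1473.52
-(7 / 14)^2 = -1 / 4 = -0.25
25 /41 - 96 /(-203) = 9011 /8323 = 1.08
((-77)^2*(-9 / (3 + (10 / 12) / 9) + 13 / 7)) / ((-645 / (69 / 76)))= 23981111 / 2728780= 8.79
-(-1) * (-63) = -63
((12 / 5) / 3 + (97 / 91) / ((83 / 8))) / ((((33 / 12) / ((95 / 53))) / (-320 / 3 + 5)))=-263417520 / 4403399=-59.82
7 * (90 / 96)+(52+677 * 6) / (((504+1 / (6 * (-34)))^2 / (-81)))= 888061185321 / 169134787600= 5.25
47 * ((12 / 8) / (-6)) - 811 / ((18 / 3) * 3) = -2045 / 36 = -56.81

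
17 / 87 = 0.20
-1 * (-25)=25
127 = 127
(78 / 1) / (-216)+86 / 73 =2147 / 2628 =0.82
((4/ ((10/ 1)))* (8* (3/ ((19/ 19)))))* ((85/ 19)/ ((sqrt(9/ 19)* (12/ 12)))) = 272* sqrt(19)/ 19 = 62.40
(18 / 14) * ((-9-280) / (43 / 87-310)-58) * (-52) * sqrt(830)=719139564 * sqrt(830) / 188489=109917.34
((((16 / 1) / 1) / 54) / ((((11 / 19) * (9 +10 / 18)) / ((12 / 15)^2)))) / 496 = 76 / 1099725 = 0.00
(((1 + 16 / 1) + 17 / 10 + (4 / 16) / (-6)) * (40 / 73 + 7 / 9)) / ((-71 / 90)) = -1950169 / 62196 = -31.36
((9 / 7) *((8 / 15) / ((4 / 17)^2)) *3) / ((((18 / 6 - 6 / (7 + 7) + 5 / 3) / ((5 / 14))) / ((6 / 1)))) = 23409 / 1246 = 18.79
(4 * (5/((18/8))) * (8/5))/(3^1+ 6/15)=640/153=4.18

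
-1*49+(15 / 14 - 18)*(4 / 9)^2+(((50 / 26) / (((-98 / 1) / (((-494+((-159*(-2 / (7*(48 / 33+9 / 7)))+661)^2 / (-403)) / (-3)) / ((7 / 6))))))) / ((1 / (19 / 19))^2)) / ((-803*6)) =-16507965908339293 / 315372665713014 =-52.34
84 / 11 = 7.64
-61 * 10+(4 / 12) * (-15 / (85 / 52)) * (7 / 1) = -631.41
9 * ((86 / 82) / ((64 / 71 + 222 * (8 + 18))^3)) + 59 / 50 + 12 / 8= 4398936284893205879 / 1641394136124132800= 2.68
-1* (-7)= 7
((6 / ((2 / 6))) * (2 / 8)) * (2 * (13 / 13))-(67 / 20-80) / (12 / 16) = 556 / 5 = 111.20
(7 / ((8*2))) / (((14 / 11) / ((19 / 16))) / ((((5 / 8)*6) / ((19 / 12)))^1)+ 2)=3465 / 19424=0.18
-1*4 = -4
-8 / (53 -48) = -8 / 5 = -1.60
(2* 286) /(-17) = -572 /17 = -33.65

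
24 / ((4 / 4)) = 24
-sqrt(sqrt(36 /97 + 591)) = -57363^(1 /4) * 97^(3 /4) /97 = -4.93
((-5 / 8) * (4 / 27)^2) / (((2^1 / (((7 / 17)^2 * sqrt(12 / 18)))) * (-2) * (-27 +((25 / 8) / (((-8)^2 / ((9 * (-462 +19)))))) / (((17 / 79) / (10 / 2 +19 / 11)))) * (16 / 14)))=-301840 * sqrt(6) / 10880158072851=-0.00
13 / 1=13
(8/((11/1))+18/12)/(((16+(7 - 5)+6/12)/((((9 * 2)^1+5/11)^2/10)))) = 2019241/492470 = 4.10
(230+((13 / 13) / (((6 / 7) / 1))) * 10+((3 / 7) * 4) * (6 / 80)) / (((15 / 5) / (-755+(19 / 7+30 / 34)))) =-4540327009 / 74970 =-60561.92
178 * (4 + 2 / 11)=8188 / 11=744.36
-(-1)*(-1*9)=-9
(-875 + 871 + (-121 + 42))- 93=-176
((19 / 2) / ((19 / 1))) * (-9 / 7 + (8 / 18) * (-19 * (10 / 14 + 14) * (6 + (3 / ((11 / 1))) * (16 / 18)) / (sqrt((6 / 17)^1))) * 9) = -403142 * sqrt(102) / 693 -9 / 14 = -5875.87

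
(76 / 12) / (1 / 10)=190 / 3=63.33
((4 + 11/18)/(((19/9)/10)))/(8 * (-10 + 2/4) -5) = -415/1539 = -0.27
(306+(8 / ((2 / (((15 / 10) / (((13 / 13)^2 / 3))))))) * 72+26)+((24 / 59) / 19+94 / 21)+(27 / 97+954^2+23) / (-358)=-371870095217 / 408742383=-909.79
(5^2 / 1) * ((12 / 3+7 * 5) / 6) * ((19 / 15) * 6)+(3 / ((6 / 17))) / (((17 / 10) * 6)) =7415 / 6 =1235.83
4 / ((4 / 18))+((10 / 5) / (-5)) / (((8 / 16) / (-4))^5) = 65626 / 5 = 13125.20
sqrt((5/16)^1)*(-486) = -243*sqrt(5)/2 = -271.68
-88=-88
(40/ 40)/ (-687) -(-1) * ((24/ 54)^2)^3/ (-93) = -17412655/ 11318098977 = -0.00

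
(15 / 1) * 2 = 30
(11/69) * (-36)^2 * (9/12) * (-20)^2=61982.61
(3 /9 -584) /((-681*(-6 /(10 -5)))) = -8755 /12258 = -0.71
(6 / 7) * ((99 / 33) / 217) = 18 / 1519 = 0.01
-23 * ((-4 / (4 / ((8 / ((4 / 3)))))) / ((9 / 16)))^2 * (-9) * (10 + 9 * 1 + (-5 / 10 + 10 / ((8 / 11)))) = 759552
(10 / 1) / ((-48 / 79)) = -395 / 24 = -16.46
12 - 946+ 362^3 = 47436994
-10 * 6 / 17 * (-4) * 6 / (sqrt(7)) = 1440 * sqrt(7) / 119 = 32.02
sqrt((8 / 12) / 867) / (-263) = -0.00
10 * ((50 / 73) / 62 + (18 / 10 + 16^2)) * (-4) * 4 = -93348224 / 2263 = -41249.77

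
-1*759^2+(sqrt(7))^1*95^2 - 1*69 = -576150+9025*sqrt(7) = -552272.09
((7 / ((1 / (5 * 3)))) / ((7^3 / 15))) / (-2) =-225 / 98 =-2.30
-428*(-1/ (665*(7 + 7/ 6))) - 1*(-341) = 341.08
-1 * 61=-61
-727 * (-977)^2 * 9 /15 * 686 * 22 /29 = -31418944387908 /145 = -216682375089.02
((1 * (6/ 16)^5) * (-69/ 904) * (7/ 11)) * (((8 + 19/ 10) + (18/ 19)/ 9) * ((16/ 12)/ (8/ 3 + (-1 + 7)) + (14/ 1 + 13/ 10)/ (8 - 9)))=39938205951/ 731670118400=0.05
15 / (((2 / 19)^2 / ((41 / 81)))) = 74005 / 108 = 685.23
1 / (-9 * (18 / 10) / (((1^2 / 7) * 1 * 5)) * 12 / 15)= -125 / 2268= -0.06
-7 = -7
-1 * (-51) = 51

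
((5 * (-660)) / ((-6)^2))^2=8402.78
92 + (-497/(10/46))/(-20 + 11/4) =3368/15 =224.53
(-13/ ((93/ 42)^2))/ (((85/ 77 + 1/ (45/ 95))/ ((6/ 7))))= -378378/ 535277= -0.71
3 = 3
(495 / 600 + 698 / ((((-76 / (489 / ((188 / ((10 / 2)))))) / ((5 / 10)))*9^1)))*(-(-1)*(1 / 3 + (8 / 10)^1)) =-21171137 / 3214800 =-6.59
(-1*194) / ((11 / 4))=-776 / 11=-70.55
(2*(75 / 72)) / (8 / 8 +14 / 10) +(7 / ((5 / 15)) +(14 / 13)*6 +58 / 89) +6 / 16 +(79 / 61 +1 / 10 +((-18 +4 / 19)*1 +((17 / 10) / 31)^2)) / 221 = 2309372426931989 / 78866325111600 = 29.28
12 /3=4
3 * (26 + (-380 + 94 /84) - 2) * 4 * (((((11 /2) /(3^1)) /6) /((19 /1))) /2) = -163955 /4788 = -34.24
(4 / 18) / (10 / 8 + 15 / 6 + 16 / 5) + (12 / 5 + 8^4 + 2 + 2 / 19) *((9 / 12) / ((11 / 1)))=365535211 / 1307295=279.61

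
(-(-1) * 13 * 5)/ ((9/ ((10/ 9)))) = 650/ 81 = 8.02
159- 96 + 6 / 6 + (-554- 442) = -932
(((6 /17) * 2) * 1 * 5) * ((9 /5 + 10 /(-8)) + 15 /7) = 1131 /119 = 9.50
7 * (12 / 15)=28 / 5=5.60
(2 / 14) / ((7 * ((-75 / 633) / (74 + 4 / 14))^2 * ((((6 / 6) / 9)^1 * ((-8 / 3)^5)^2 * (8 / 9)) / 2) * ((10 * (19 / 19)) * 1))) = 35987293121481 / 40282095616000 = 0.89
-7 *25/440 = -35/88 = -0.40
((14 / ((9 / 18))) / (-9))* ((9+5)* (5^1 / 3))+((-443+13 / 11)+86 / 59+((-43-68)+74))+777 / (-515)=-4976582306 / 9024345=-551.46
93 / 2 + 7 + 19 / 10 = 277 / 5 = 55.40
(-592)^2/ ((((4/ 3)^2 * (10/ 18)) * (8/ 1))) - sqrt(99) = 221778/ 5 - 3 * sqrt(11) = 44345.65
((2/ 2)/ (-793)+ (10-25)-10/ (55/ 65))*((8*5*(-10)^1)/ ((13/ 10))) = 935784000/ 113399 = 8252.14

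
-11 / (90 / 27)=-33 / 10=-3.30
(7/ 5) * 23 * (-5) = -161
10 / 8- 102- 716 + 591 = -903 / 4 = -225.75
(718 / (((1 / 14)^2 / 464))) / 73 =65297792 / 73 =894490.30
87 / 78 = 29 / 26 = 1.12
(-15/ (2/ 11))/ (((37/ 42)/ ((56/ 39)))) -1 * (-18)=-56022/ 481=-116.47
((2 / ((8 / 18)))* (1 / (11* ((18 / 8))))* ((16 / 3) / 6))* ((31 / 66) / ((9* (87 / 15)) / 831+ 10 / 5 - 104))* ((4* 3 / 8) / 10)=-17174 / 153748287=-0.00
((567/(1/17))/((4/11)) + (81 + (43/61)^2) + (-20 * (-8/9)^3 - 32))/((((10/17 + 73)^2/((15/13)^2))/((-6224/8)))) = -810287552546696225/159432188843538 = -5082.33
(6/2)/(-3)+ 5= 4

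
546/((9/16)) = 970.67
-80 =-80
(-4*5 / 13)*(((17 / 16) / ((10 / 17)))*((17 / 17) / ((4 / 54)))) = -37.51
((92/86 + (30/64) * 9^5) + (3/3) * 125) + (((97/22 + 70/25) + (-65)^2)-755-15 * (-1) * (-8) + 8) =2358983259/75680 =31170.50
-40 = -40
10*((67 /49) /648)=335 /15876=0.02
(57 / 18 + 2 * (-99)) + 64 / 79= -91967 / 474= -194.02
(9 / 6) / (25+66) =3 / 182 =0.02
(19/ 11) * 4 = 76/ 11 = 6.91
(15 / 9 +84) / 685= 257 / 2055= 0.13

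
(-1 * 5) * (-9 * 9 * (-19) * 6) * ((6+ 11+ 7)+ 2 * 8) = -1846800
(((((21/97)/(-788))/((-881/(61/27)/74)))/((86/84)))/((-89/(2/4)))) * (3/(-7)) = 15799/128855311966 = 0.00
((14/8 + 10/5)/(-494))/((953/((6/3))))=-15/941564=-0.00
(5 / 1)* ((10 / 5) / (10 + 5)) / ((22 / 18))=6 / 11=0.55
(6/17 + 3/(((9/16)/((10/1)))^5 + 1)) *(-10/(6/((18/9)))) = -19922945180980/1782580203833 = -11.18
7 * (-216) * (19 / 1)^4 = -197045352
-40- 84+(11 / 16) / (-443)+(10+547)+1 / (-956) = 733511455 / 1694032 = 433.00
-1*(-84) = 84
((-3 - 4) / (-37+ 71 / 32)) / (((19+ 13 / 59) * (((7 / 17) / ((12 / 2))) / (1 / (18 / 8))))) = 128384 / 1893213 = 0.07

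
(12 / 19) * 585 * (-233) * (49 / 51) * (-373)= 9964985940 / 323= 30851349.66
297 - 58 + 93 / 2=571 / 2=285.50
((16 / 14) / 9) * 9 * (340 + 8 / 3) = 8224 / 21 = 391.62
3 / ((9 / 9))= 3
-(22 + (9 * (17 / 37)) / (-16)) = -12871 / 592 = -21.74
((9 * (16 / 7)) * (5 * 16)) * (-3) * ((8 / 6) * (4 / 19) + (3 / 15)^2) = -1052928 / 665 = -1583.35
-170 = -170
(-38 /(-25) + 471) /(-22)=-11813 /550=-21.48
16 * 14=224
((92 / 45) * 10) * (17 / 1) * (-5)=-15640 / 9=-1737.78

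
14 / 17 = 0.82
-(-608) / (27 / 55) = 1238.52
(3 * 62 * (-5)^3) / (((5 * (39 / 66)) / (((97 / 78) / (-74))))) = 826925 / 6253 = 132.24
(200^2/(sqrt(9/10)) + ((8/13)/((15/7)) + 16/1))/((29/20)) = 12704/1131 + 800000 * sqrt(10)/87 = 29089.65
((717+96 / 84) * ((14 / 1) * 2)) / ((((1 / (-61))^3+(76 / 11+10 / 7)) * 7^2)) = 50205473428 / 1020052075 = 49.22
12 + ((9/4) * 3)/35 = 1707/140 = 12.19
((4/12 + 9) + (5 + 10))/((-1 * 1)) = -73/3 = -24.33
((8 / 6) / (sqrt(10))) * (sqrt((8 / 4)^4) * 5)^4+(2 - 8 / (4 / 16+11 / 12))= -34 / 7+64000 * sqrt(10) / 3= 67457.07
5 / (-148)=-5 / 148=-0.03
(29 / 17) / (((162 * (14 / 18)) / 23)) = 667 / 2142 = 0.31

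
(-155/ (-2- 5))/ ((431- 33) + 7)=31/ 567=0.05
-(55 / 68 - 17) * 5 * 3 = 16515 / 68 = 242.87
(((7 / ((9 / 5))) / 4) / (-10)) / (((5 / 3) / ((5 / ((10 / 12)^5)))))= -2268 / 3125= -0.73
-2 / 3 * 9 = -6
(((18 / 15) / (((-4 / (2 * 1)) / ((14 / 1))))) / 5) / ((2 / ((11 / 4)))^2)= -2541 / 800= -3.18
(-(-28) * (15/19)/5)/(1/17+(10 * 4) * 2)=1428/25859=0.06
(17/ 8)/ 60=17/ 480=0.04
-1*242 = -242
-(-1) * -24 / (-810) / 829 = 4 / 111915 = 0.00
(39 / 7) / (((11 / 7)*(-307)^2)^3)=1911 / 1114315850979651419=0.00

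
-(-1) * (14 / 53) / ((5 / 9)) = 0.48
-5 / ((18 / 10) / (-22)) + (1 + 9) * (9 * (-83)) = -66680 / 9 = -7408.89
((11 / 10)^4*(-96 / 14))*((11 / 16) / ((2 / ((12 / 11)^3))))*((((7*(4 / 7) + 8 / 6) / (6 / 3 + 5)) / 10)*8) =-418176 / 153125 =-2.73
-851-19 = -870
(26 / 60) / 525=13 / 15750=0.00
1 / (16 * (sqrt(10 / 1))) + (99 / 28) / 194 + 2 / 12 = sqrt(10) / 160 + 3013 / 16296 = 0.20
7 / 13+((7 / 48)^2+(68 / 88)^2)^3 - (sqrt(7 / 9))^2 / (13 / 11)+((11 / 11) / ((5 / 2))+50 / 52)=2082048999952677689 / 1408370409744629760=1.48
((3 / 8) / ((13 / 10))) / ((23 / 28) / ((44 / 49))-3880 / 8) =-660 / 1107587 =-0.00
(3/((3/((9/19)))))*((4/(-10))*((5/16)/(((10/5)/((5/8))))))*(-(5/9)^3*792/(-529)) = -6875/1447344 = -0.00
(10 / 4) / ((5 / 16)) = 8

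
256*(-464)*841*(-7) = 699281408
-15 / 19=-0.79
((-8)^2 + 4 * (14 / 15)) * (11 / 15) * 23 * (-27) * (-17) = 13109448 / 25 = 524377.92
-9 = -9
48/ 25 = 1.92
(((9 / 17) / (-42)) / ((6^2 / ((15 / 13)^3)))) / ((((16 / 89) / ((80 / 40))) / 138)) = -6908625 / 8366176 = -0.83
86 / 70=43 / 35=1.23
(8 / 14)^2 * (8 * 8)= 20.90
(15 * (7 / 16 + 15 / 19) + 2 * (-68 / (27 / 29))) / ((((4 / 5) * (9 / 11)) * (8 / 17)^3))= -283161270865 / 151289856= -1871.65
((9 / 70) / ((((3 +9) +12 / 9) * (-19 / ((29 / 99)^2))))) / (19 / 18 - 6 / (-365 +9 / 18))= -68121 / 1676890600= -0.00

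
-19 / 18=-1.06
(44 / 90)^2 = 484 / 2025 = 0.24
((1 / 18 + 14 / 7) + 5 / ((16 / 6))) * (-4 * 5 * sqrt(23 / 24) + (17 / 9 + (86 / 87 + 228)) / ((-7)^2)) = 17053297 / 920808 - 1415 * sqrt(138) / 216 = -58.44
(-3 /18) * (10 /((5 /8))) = -8 /3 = -2.67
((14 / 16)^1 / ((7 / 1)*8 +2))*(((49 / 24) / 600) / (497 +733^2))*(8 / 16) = 343 / 7186541875200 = 0.00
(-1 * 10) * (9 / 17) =-90 / 17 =-5.29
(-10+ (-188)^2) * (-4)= -141336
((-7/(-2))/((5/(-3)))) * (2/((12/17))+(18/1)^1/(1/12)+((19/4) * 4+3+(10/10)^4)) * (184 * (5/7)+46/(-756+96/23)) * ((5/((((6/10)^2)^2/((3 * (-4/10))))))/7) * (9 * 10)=7210215791875/181566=39711266.38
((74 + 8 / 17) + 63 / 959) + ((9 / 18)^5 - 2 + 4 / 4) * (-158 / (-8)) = 16516439 / 298112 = 55.40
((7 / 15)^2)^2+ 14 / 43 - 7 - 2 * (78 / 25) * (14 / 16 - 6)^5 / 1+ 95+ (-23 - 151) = 391911986667581 / 17832960000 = 21976.83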